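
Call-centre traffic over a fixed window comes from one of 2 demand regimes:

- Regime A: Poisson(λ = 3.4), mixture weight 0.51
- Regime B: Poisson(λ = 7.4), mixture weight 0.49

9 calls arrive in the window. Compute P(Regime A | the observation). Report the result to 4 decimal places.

0.0493

Posterior ∝ prior × likelihood, so P(k | x) ∝ w_k f_k(x); normalise over all components.
Evaluate each component's likelihood at the observed value:
  p_A = 0.00558401
  p_B = 0.112084
Weight by the priors:
  w_A·p_A = 0.51 × 0.00558401 = 0.00284784
  w_B·p_B = 0.49 × 0.112084 = 0.0549211
Marginal: 0.00284784 + 0.0549211 = 0.057769
P(Regime A | x) = 0.00284784 / 0.057769 ≈ 0.0493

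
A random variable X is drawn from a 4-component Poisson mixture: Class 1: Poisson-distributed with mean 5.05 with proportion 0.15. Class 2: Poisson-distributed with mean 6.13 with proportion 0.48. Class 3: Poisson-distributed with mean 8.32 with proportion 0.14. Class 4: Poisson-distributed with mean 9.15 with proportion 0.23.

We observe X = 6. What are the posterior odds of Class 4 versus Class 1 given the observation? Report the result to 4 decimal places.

0.8991

The posterior odds equal the prior odds times the likelihood ratio: (π_i/π_j)·(f_i(x)/f_j(x)).
Poisson probabilities:
  L_1 = 0.147648
  L_2 = 0.1604
  L_3 = 0.112222
  L_4 = 0.0865764
Odds = (0.23/0.15) × (0.0865764/0.147648) = 1.53333 × 0.586369 ≈ 0.8991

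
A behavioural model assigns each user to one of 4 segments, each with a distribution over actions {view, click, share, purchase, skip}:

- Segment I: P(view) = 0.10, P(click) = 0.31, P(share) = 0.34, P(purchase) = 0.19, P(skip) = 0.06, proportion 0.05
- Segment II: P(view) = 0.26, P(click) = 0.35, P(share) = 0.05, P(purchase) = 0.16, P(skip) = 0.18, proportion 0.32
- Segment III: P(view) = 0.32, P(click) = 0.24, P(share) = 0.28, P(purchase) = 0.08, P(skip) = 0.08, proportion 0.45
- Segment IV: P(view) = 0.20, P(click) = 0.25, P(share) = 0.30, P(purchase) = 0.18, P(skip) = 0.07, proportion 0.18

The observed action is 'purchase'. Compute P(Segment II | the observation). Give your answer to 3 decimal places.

0.397

Apply Bayes' rule: the posterior for each component is proportional to its prior times its likelihood at x.
Component likelihoods at x = 'purchase':
  p_I = P(purchase | comp) = 0.19
  p_II = P(purchase | comp) = 0.16
  p_III = P(purchase | comp) = 0.08
  p_IV = P(purchase | comp) = 0.18
Prior × likelihood for each component:
  π_I·p_I = 0.05 × 0.19 = 0.0095
  π_II·p_II = 0.32 × 0.16 = 0.0512
  π_III·p_III = 0.45 × 0.08 = 0.036
  π_IV·p_IV = 0.18 × 0.18 = 0.0324
Marginal: 0.0095 + 0.0512 + 0.036 + 0.0324 = 0.1291
P(Segment II | data) = 0.0512 / 0.1291 ≈ 0.397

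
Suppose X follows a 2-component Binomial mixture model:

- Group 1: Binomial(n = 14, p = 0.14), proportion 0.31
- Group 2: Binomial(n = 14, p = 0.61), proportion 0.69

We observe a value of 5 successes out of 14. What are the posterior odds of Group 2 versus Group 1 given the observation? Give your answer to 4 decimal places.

2.8353

Since P(k|x) ∝ w_k f_k(x), the posterior odds are w_i f_i(x) / (w_j f_j(x)).
Component likelihoods at x = 5 successes out of 14:
  L_1 = 0.0277071
  L_2 = 0.0352935
Posterior odds = (w_2·L_2) / (w_1·L_1) = (0.69·0.0352935) / (0.31·0.0277071) = 0.0243525 / 0.00858919 ≈ 2.8353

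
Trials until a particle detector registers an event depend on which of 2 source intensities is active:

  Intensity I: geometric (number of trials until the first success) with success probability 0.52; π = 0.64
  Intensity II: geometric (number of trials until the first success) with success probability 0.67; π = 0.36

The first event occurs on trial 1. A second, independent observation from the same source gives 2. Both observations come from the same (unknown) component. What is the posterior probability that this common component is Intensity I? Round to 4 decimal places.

P(component k | x) = π_k·f_k(x) / marginal(x), where marginal(x) = Σ_j π_j·f_j(x).
Since both observations come from the same component, the likelihood for component k is f_k(x₁)·f_k(x₂).
  L_I = [0.52·(1−0.52)^0 = 0.52·1 = 0.52] × [0.2496] = 0.129792
  L_II = [0.67·(1−0.67)^0 = 0.67·1 = 0.67] × [0.2211] = 0.148137
Multiply by the mixture weights:
  π_I·L_I = 0.64 × 0.129792 = 0.0830669
  π_II·L_II = 0.36 × 0.148137 = 0.0533293
Sum: 0.0830669 + 0.0533293 = 0.136396
Responsibility of Intensity I: 0.0830669 / 0.136396 ≈ 0.6090

0.6090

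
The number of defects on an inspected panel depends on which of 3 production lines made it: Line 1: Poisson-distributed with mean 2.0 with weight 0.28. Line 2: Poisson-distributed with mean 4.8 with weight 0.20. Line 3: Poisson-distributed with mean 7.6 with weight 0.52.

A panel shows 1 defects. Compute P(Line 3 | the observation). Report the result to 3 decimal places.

0.023

P(component k | x) = w_k·f_k(x) / marginal(x), where marginal(x) = Σ_j w_j·f_j(x).
Component likelihoods at x = 1 defects:
  L_1 = e^(−2.0)·2.0^1/1! = 0.270671
  L_2 = e^(−4.8)·4.8^1/1! = 0.0395028
  L_3 = e^(−7.6)·7.6^1/1! = 0.00380343
Weight by the priors:
  w_1·L_1 = 0.28 × 0.270671 = 0.0757878
  w_2·L_2 = 0.20 × 0.0395028 = 0.00790056
  w_3·L_3 = 0.52 × 0.00380343 = 0.00197778
Evidence: 0.0757878 + 0.00790056 + 0.00197778 = 0.0856661
P(Line 3 | 1 defects) = 0.00197778 / 0.0856661 ≈ 0.023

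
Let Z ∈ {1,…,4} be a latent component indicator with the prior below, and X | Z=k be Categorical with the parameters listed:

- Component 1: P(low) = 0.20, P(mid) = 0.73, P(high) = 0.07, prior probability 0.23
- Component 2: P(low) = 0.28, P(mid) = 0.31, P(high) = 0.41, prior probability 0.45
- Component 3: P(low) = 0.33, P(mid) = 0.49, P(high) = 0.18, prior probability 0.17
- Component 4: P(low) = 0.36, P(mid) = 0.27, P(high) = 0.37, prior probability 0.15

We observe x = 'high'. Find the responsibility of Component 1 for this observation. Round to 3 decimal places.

0.056

The responsibility of component k is π_k f_k(x) divided by Σ_j π_j f_j(x).
Component likelihoods at x = 'high':
  L_1 = 0.07
  L_2 = 0.41
  L_3 = 0.18
  L_4 = 0.37
Multiply by the mixture weights:
  π_1·L_1 = 0.23 × 0.07 = 0.0161
  π_2·L_2 = 0.45 × 0.41 = 0.1845
  π_3·L_3 = 0.17 × 0.18 = 0.0306
  π_4·L_4 = 0.15 × 0.37 = 0.0555
Sum: 0.0161 + 0.1845 + 0.0306 + 0.0555 = 0.2867
Responsibility of Component 1: 0.0161 / 0.2867 ≈ 0.056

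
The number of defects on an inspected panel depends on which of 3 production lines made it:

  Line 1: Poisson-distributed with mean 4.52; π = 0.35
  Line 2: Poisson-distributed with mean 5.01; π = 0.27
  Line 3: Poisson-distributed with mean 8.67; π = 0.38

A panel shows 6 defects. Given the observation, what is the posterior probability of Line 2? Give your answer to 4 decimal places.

0.3212

P(component k | x) = P(Z=k)·f_k(x) / marginal(x), where marginal(x) = Σ_j P(Z=j)·f_j(x).
Evaluate each component's likelihood at the observed value:
  L_1 = e^(−4.52)·4.52^6/6! = 0.12897
  L_2 = e^(−5.01)·5.01^6/6! = 0.146514
  L_3 = e^(−8.67)·8.67^6/6! = 0.101263
Multiply by the mixture weights:
  P(Z=1)·L_1 = 0.35 × 0.12897 = 0.0451393
  P(Z=2)·L_2 = 0.27 × 0.146514 = 0.0395587
  P(Z=3)·L_3 = 0.38 × 0.101263 = 0.0384798
Denominator: 0.0451393 + 0.0395587 + 0.0384798 = 0.123178
P(Line 2 | the observation) ≈ 0.3212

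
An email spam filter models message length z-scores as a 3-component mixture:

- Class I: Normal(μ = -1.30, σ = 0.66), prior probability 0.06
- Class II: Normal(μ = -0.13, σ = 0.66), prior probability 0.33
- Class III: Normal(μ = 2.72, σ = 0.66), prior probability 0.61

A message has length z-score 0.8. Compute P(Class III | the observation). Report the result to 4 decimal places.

0.0674

The responsibility of component k is w_k f_k(x) divided by Σ_j w_j f_j(x).
Normal densities:
  p_I = 0.00382802
  p_II = 0.223982
  p_III = 0.00878396
Unnormalised posteriors:
  w_I·p_I = 0.06 × 0.00382802 = 0.000229681
  w_II·p_II = 0.33 × 0.223982 = 0.0739139
  w_III·p_III = 0.61 × 0.00878396 = 0.00535822
Normaliser: 0.000229681 + 0.0739139 + 0.00535822 = 0.0795018
P(Class III | x) ≈ 0.0674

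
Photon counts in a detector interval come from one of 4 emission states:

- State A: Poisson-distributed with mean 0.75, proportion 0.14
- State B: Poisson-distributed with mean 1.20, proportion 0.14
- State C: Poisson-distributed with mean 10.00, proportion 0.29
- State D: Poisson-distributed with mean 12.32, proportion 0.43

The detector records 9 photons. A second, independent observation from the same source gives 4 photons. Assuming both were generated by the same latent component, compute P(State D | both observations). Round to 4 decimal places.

Posterior ∝ prior × likelihood, so P(k | x) ∝ w_k f_k(x); normalise over all components.
Since both observations come from the same component, the likelihood for component k is f_k(x₁)·f_k(x₂).
  f_A = [9.77389e-08] × [0.00622749] = 6.08668e-10
  f_B = [4.28267e-06] × [0.0260232] = 1.11449e-07
  f_C = [0.12511] × [0.0189166] = 0.00236666
  f_D = [0.0803943] × [0.00428276] = 0.000344309
Multiply by the mixture weights:
  w_A·f_A = 0.14 × 6.08668e-10 = 8.52135e-11
  w_B·f_B = 0.14 × 1.11449e-07 = 1.56028e-08
  w_C·f_C = 0.29 × 0.00236666 = 0.000686332
  w_D·f_D = 0.43 × 0.000344309 = 0.000148053
Evidence: 8.52135e-11 + 1.56028e-08 + 0.000686332 + 0.000148053 = 0.0008344
So the posterior for State D is 0.000148053 / 0.0008344 ≈ 0.1774.

0.1774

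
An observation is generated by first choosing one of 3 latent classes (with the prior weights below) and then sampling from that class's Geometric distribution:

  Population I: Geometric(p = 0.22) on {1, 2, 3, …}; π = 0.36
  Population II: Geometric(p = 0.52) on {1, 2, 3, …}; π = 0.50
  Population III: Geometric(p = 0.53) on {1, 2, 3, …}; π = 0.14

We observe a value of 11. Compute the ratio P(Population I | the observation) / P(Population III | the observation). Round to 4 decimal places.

The posterior odds equal the prior odds times the likelihood ratio: (π_i/π_j)·(f_i(x)/f_j(x)).
Evaluate each component's likelihood at the observed value:
  p_I = 0.22·(1−0.22)^10 = 0.22·0.0833578 = 0.0183387
  p_II = 0.52·(1−0.52)^10 = 0.52·0.000649251 = 0.00033761
  p_III = 0.53·(1−0.53)^10 = 0.53·0.000525991 = 0.000278775
0.00660193 / 3.90286e-05 ≈ 169.1565

169.1565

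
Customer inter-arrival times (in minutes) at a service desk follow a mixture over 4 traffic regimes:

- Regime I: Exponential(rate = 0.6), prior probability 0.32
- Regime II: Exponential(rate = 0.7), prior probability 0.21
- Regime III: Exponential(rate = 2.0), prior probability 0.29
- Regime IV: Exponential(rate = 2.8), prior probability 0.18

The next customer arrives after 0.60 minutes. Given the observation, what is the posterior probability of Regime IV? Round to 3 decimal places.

0.188

P(component k | x) = π_k·f_k(x) / marginal(x), where marginal(x) = Σ_j π_j·f_j(x).
Component likelihoods at x = 0.60 minutes:
  f_I = 0.6·e^(−0.6·0.60) = 0.6·e^(−0.3600) = 0.418606
  f_II = 0.7·e^(−0.7·0.60) = 0.7·e^(−0.4200) = 0.459933
  f_III = 2.0·e^(−2.0·0.60) = 2.0·e^(−1.2000) = 0.602388
  f_IV = 2.8·e^(−2.8·0.60) = 2.8·e^(−1.6800) = 0.521847
Unnormalised posteriors:
  π_I·f_I = 0.32 × 0.418606 = 0.133954
  π_II·f_II = 0.21 × 0.459933 = 0.0965859
  π_III·f_III = 0.29 × 0.602388 = 0.174693
  π_IV·f_IV = 0.18 × 0.521847 = 0.0939325
Sum: 0.133954 + 0.0965859 + 0.174693 + 0.0939325 = 0.499165
Responsibility of Regime IV: 0.0939325 / 0.499165 ≈ 0.188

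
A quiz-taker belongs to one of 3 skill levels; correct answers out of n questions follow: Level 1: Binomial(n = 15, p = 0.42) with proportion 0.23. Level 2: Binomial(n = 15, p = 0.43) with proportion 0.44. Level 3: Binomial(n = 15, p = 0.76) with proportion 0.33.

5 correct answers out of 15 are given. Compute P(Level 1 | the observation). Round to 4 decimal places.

0.3556

Posterior ∝ prior × likelihood, so P(k | x) ∝ π_k f_k(x); normalise over all components.
Component likelihoods at x = 5 correct answers out of 15:
  L_1 = C(15,5)·0.42^5·0.58^10 = 3003·0.0130691·0.00430804 = 0.169076
  L_2 = C(15,5)·0.43^5·0.57^10 = 3003·0.0147008·0.00362033 = 0.159826
  L_3 = C(15,5)·0.76^5·0.24^10 = 3003·0.253553·6.34034e-07 = 0.000482765
Unnormalised posteriors:
  π_1·L_1 = 0.23 × 0.169076 = 0.0388875
  π_2·L_2 = 0.44 × 0.159826 = 0.0703232
  π_3·L_3 = 0.33 × 0.000482765 = 0.000159312
Normaliser: 0.0388875 + 0.0703232 + 0.000159312 = 0.10937
P(Level 1 | 5 correct answers out of 15) ≈ 0.3556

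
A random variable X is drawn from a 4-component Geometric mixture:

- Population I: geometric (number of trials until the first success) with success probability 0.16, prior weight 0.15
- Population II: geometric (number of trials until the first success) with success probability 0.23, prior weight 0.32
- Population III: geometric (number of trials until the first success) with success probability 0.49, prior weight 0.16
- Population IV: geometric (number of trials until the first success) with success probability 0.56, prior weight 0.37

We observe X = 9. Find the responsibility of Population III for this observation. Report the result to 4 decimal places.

P(component k | x) = w_k·f_k(x) / marginal(x), where marginal(x) = Σ_j w_j·f_j(x).
Evaluate each component's likelihood at the observed value:
  L_I = 0.0396601
  L_II = 0.0284219
  L_III = 0.00224263
  L_IV = 0.000786701
Multiply by the mixture weights:
  w_I·L_I = 0.15 × 0.0396601 = 0.00594902
  w_II·L_II = 0.32 × 0.0284219 = 0.00909502
  w_III·L_III = 0.16 × 0.00224263 = 0.000358821
  w_IV·L_IV = 0.37 × 0.000786701 = 0.000291079
Evidence: 0.00594902 + 0.00909502 + 0.000358821 + 0.000291079 = 0.0156939
P(Population III | data) = 0.000358821 / 0.0156939 ≈ 0.0229

0.0229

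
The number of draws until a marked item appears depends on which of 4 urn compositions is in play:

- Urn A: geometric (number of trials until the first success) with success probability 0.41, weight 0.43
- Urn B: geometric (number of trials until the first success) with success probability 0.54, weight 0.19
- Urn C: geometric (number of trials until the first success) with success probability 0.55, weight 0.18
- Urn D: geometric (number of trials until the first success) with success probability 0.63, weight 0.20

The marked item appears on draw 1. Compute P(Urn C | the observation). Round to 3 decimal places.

By Bayes' theorem, P(k | x) = w_k f_k(x) / Σ_j w_j f_j(x).
Evaluate each component's likelihood at the observed value:
  f_A = 0.41
  f_B = 0.54
  f_C = 0.55
  f_D = 0.63
Weight by the priors:
  w_A·f_A = 0.43 × 0.41 = 0.1763
  w_B·f_B = 0.19 × 0.54 = 0.1026
  w_C·f_C = 0.18 × 0.55 = 0.099
  w_D·f_D = 0.20 × 0.63 = 0.126
Sum: 0.1763 + 0.1026 + 0.099 + 0.126 = 0.5039
Responsibility of Urn C: 0.099 / 0.5039 ≈ 0.196

0.196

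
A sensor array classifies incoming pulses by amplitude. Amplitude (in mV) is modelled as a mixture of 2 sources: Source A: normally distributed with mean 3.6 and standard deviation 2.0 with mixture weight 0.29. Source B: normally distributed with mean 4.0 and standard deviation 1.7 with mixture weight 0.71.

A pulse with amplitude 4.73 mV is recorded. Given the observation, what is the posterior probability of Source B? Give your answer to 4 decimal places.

P(component k | x) = π_k·f_k(x) / marginal(x), where marginal(x) = Σ_j π_j·f_j(x).
Component likelihoods at x = 4.73 mV:
  L_A = 0.170044
  L_B = 0.214003
Weight by the priors:
  π_A·L_A = 0.29 × 0.170044 = 0.0493128
  π_B·L_B = 0.71 × 0.214003 = 0.151942
Sum: 0.0493128 + 0.151942 = 0.201255
P(Source B | x) ≈ 0.7550

0.7550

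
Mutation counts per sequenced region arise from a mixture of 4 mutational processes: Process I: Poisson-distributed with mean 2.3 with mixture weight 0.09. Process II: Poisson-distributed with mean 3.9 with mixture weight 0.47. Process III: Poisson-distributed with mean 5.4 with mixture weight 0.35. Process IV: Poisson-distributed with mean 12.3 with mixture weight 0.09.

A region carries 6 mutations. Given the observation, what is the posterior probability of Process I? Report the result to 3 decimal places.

0.018

Posterior ∝ prior × likelihood, so P(k | x) ∝ w_k f_k(x); normalise over all components.
Poisson probabilities:
  L_I = 0.0206138
  L_II = 0.0989251
  L_III = 0.155539
  L_IV = 0.0218915
Prior × likelihood for each component:
  w_I·L_I = 0.09 × 0.0206138 = 0.00185524
  w_II·L_II = 0.47 × 0.0989251 = 0.0464948
  w_III·L_III = 0.35 × 0.155539 = 0.0544387
  w_IV·L_IV = 0.09 × 0.0218915 = 0.00197024
Normaliser: 0.00185524 + 0.0464948 + 0.0544387 + 0.00197024 = 0.104759
Responsibility of Process I: 0.00185524 / 0.104759 ≈ 0.018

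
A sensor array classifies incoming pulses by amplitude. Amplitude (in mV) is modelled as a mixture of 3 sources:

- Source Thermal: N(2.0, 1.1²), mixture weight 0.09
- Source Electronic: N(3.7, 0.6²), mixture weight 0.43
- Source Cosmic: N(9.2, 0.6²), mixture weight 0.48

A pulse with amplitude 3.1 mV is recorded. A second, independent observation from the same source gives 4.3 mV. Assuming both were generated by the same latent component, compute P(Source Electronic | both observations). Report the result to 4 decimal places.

0.9886

Posterior ∝ prior × likelihood, so P(k | x) ∝ π_k f_k(x); normalise over all components.
Since both observations come from the same component, the likelihood for component k is f_k(x₁)·f_k(x₂).
  L_Thermal = [0.219973] × [0.0407541] = 0.00896481
  L_Electronic = [0.403285] × [0.403285] = 0.162638
  L_Cosmic = [2.38879e-23] × [2.18899e-15] = 5.22905e-38
Prior × likelihood for each component:
  π_Thermal·L_Thermal = 0.09 × 0.00896481 = 0.000806833
  π_Electronic·L_Electronic = 0.43 × 0.162638 = 0.0699345
  π_Cosmic·L_Cosmic = 0.48 × 5.22905e-38 = 2.50994e-38
Denominator: 0.000806833 + 0.0699345 + 2.50994e-38 = 0.0707414
So the posterior for Source Electronic is 0.0699345 / 0.0707414 ≈ 0.9886.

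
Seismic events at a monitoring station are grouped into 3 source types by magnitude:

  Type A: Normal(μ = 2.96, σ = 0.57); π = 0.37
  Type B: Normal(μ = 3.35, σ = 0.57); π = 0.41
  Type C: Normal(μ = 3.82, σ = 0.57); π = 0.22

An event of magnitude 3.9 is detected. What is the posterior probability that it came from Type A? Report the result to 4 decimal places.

The responsibility of component k is P(Z=k) f_k(x) divided by Σ_j P(Z=j) f_j(x).
Component likelihoods at x = 3.9:
  p_A = (1/(0.57·√(2π)))·exp(−(3.9−2.96)²/(2·0.57²)) = 0.699899·exp(-1.35980) = 0.179672
  p_B = (1/(0.57·√(2π)))·exp(−(3.9−3.35)²/(2·0.57²)) = 0.699899·exp(-0.46553) = 0.439399
  p_C = (1/(0.57·√(2π)))·exp(−(3.9−3.82)²/(2·0.57²)) = 0.699899·exp(-0.00985) = 0.693039
Multiply by the mixture weights:
  P(Z=A)·p_A = 0.37 × 0.179672 = 0.0664786
  P(Z=B)·p_B = 0.41 × 0.439399 = 0.180154
  P(Z=C)·p_C = 0.22 × 0.693039 = 0.152469
Normaliser: 0.0664786 + 0.180154 + 0.152469 = 0.399101
So the posterior for Type A is 0.0664786 / 0.399101 ≈ 0.1666.

0.1666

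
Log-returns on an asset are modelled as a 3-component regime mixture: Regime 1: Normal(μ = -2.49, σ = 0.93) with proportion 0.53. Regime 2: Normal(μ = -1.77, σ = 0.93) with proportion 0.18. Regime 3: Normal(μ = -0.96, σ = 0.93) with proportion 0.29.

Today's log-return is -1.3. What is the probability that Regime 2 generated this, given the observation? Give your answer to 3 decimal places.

By Bayes' theorem, P(k | x) = P(Z=k) f_k(x) / Σ_j P(Z=j) f_j(x).
Evaluate each component's likelihood at the observed value:
  f_1 = (1/(0.93·√(2π)))·exp(−(-1.3−-2.49)²/(2·0.93²)) = 0.428970·exp(-0.81865) = 0.189187
  f_2 = (1/(0.93·√(2π)))·exp(−(-1.3−-1.77)²/(2·0.93²)) = 0.428970·exp(-0.12770) = 0.377543
  f_3 = (1/(0.93·√(2π)))·exp(−(-1.3−-0.96)²/(2·0.93²)) = 0.428970·exp(-0.06683) = 0.40124
Multiply by the mixture weights:
  P(Z=1)·f_1 = 0.53 × 0.189187 = 0.100269
  P(Z=2)·f_2 = 0.18 × 0.377543 = 0.0679578
  P(Z=3)·f_3 = 0.29 × 0.40124 = 0.11636
Normaliser: 0.100269 + 0.0679578 + 0.11636 = 0.284587
P(Regime 2 | -1.3) ≈ 0.239

0.239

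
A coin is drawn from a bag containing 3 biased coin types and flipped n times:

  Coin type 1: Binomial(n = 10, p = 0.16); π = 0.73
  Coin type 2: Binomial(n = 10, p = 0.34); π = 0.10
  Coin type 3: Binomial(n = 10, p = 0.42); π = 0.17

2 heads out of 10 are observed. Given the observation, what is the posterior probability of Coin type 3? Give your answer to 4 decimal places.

0.0707

Posterior ∝ prior × likelihood, so P(k | x) ∝ w_k f_k(x); normalise over all components.
Evaluate each component's likelihood at the observed value:
  f_1 = C(10,2)·0.16^2·0.84^8 = 45·0.0256·0.247876 = 0.285553
  f_2 = C(10,2)·0.34^2·0.66^8 = 45·0.1156·0.0360041 = 0.187293
  f_3 = C(10,2)·0.42^2·0.58^8 = 45·0.1764·0.0128063 = 0.101656
Multiply by the mixture weights:
  w_1·f_1 = 0.73 × 0.285553 = 0.208454
  w_2·f_2 = 0.10 × 0.187293 = 0.0187293
  w_3·f_3 = 0.17 × 0.101656 = 0.0172816
Marginal: 0.208454 + 0.0187293 + 0.0172816 = 0.244465
So the posterior for Coin type 3 is 0.0172816 / 0.244465 ≈ 0.0707.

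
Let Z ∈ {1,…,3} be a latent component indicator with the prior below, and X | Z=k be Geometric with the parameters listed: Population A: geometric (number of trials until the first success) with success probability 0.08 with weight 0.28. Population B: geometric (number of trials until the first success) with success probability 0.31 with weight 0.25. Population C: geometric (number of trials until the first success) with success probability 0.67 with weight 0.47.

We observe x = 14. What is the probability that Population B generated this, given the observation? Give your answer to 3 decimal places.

0.076

Apply Bayes' rule: the posterior for each component is proportional to its prior times its likelihood at x.
Geometric probabilities:
  p_A = 0.0270602
  p_B = 0.00249115
  p_C = 3.6877e-07
Prior × likelihood for each component:
  π_A·p_A = 0.28 × 0.0270602 = 0.00757687
  π_B·p_B = 0.25 × 0.00249115 = 0.000622787
  π_C·p_C = 0.47 × 3.6877e-07 = 1.73322e-07
Marginal: 0.00757687 + 0.000622787 + 1.73322e-07 = 0.00819983
So the posterior for Population B is 0.000622787 / 0.00819983 ≈ 0.076.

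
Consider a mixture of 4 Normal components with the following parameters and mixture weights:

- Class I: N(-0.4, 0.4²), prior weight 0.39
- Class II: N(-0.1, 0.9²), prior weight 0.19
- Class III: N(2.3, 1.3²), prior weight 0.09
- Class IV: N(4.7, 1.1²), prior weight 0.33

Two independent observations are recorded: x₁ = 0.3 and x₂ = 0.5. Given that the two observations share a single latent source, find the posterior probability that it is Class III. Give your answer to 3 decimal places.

0.029

Apply Bayes' rule: the posterior for each component is proportional to its prior times its likelihood at x.
Since both observations come from the same component, the likelihood for component k is f_k(x₁)·f_k(x₂).
  p_I = [(1/(0.4·√(2π)))·exp(−(0.3−-0.4)²/(2·0.4²)) = 0.997356·exp(-1.53125) = 0.215693] × [0.0793491] = 0.0171151
  p_II = [(1/(0.9·√(2π)))·exp(−(0.3−-0.1)²/(2·0.9²)) = 0.443269·exp(-0.09877) = 0.401582] × [0.354942] = 0.142538
  p_III = [(1/(1.3·√(2π)))·exp(−(0.3−2.3)²/(2·1.3²)) = 0.306879·exp(-1.18343) = 0.0939742] × [0.117669] = 0.0110578
  p_IV = [(1/(1.1·√(2π)))·exp(−(0.3−4.7)²/(2·1.1²)) = 0.362675·exp(-8.00000) = 0.000121664] × [0.000247647] = 3.01297e-08
Prior × likelihood for each component:
  P(Z=I)·p_I = 0.39 × 0.0171151 = 0.00667488
  P(Z=II)·p_II = 0.19 × 0.142538 = 0.0270823
  P(Z=III)·p_III = 0.09 × 0.0110578 = 0.000995204
  P(Z=IV)·p_IV = 0.33 × 3.01297e-08 = 9.94281e-09
Normaliser: 0.00667488 + 0.0270823 + 0.000995204 + 9.94281e-09 = 0.0347524
Responsibility of Class III: 0.000995204 / 0.0347524 ≈ 0.029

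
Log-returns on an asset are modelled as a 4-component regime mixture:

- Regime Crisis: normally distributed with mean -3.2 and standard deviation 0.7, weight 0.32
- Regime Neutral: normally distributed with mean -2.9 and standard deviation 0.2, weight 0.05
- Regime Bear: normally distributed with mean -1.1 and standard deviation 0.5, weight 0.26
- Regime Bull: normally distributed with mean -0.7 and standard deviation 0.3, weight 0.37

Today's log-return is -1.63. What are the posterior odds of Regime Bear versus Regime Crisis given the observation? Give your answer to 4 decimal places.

Since P(k|x) ∝ P(Z=k) f_k(x), the posterior odds are P(Z=i) f_i(x) / (P(Z=j) f_j(x)).
Component likelihoods at x = -1.63:
  f_Crisis = (1/(0.7·√(2π)))·exp(−(-1.63−-3.2)²/(2·0.7²)) = 0.569918·exp(-2.51520) = 0.0460758
  f_Neutral = (1/(0.2·√(2π)))·exp(−(-1.63−-2.9)²/(2·0.2²)) = 1.994711·exp(-20.16125) = 3.49913e-09
  f_Bear = (1/(0.5·√(2π)))·exp(−(-1.63−-1.1)²/(2·0.5²)) = 0.797885·exp(-0.56180) = 0.454939
  f_Bull = (1/(0.3·√(2π)))·exp(−(-1.63−-0.7)²/(2·0.3²)) = 1.329808·exp(-4.80500) = 0.0108894
0.118284 / 0.0147443 ≈ 8.0224

8.0224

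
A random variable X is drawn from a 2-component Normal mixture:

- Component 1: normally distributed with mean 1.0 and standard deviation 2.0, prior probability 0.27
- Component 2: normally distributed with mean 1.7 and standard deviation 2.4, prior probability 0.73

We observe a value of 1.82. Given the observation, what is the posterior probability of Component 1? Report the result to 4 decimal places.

0.2901

By Bayes' theorem, P(k | x) = P(Z=k) f_k(x) / Σ_j P(Z=j) f_j(x).
Component likelihoods at x = 1.82:
  f_1 = 0.183391
  f_2 = 0.166018
Unnormalised posteriors:
  P(Z=1)·f_1 = 0.27 × 0.183391 = 0.0495155
  P(Z=2)·f_2 = 0.73 × 0.166018 = 0.121193
Marginal: 0.0495155 + 0.121193 = 0.170709
So the posterior for Component 1 is 0.0495155 / 0.170709 ≈ 0.2901.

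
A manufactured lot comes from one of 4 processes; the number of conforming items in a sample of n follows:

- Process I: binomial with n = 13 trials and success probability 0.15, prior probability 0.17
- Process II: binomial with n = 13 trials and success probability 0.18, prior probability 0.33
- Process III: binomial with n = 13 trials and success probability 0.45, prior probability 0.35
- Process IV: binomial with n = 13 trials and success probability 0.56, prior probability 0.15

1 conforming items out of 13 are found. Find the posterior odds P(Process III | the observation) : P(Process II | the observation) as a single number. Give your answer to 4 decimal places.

Posterior odds = (π_i f_i(x)) / (π_j f_j(x)); the normalising sum cancels.
Component likelihoods at x = 1 conforming items out of 13:
  f_I = C(13,1)·0.15^1·0.85^12 = 13·0.15·0.142242 = 0.277371
  f_II = C(13,1)·0.18^1·0.82^12 = 13·0.18·0.0924201 = 0.216263
  f_III = C(13,1)·0.45^1·0.55^12 = 13·0.45·0.000766218 = 0.00448237
  f_IV = C(13,1)·0.56^1·0.44^12 = 13·0.56·5.26541e-05 = 0.000383322
Odds = (0.35/0.33) × (0.00448237/0.216263) = 1.06061 × 0.0207265 ≈ 0.0220

0.0220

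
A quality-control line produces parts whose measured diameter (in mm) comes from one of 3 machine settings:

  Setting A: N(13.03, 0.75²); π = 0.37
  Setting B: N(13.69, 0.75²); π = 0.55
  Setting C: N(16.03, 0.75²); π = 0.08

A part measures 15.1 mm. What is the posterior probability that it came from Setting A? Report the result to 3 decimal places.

0.059

The responsibility of component k is P(Z=k) f_k(x) divided by Σ_j P(Z=j) f_j(x).
Normal densities:
  f_A = 0.0117953
  f_B = 0.0908581
  f_C = 0.246583
Prior × likelihood for each component:
  P(Z=A)·f_A = 0.37 × 0.0117953 = 0.00436425
  P(Z=B)·f_B = 0.55 × 0.0908581 = 0.0499719
  P(Z=C)·f_C = 0.08 × 0.246583 = 0.0197266
Evidence: 0.00436425 + 0.0499719 + 0.0197266 = 0.0740628
So the posterior for Setting A is 0.00436425 / 0.0740628 ≈ 0.059.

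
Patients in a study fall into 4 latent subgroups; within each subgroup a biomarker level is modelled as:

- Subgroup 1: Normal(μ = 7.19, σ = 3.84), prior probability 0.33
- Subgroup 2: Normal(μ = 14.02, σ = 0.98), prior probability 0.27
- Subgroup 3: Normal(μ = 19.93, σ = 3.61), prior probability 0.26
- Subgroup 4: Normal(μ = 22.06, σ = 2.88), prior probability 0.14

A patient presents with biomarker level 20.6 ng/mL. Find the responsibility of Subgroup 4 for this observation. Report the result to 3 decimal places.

Posterior ∝ prior × likelihood, so P(k | x) ∝ π_k f_k(x); normalise over all components.
Component likelihoods at x = 20.6 ng/mL:
  p_1 = (1/(3.84·√(2π)))·exp(−(20.6−7.19)²/(2·3.84²)) = 0.103891·exp(-6.09769) = 0.000233554
  p_2 = (1/(0.98·√(2π)))·exp(−(20.6−14.02)²/(2·0.98²)) = 0.407084·exp(-22.54082) = 6.61198e-11
  p_3 = (1/(3.61·√(2π)))·exp(−(20.6−19.93)²/(2·3.61²)) = 0.110510·exp(-0.01722) = 0.108623
  p_4 = (1/(2.88·√(2π)))·exp(−(20.6−22.06)²/(2·2.88²)) = 0.138522·exp(-0.12850) = 0.121818
Multiply by the mixture weights:
  π_1·p_1 = 0.33 × 0.000233554 = 7.70728e-05
  π_2·p_2 = 0.27 × 6.61198e-11 = 1.78524e-11
  π_3·p_3 = 0.26 × 0.108623 = 0.0282421
  π_4·p_4 = 0.14 × 0.121818 = 0.0170546
Sum: 7.70728e-05 + 1.78524e-11 + 0.0282421 + 0.0170546 = 0.0453737
Responsibility of Subgroup 4: 0.0170546 / 0.0453737 ≈ 0.376

0.376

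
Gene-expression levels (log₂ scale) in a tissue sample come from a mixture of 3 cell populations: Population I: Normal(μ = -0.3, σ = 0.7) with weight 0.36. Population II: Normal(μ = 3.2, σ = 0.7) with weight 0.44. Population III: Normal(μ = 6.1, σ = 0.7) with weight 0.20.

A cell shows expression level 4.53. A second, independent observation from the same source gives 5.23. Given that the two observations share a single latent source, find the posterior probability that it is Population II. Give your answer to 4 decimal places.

Apply Bayes' rule: the posterior for each component is proportional to its prior times its likelihood at x.
Since both observations come from the same component, the likelihood for component k is f_k(x₁)·f_k(x₂).
  p_I = [2.61476e-11] × [1.59828e-14] = 4.17912e-25
  p_II = [0.0937369] × [0.00850362] = 0.000797103
  p_III = [0.0460758] × [0.263261] = 0.0121299
Weight by the priors:
  π_I·p_I = 0.36 × 4.17912e-25 = 1.50448e-25
  π_II·p_II = 0.44 × 0.000797103 = 0.000350725
  π_III·p_III = 0.20 × 0.0121299 = 0.00242599
Normaliser: 1.50448e-25 + 0.000350725 + 0.00242599 = 0.00277671
So the posterior for Population II is 0.000350725 / 0.00277671 ≈ 0.1263.

0.1263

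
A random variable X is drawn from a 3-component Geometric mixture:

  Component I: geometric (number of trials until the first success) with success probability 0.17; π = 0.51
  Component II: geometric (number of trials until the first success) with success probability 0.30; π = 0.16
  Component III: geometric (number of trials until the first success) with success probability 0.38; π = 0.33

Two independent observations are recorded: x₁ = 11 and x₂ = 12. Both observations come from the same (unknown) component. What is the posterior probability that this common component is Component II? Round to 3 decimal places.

0.026

P(component k | x) = w_k·f_k(x) / marginal(x), where marginal(x) = Σ_j w_j·f_j(x).
Since both observations come from the same component, the likelihood for component k is f_k(x₁)·f_k(x₂).
  p_I = [0.0263773] × [0.0218931] = 0.000577481
  p_II = [0.00847426] × [0.00593198] = 5.02691e-05
  p_III = [0.00318934] × [0.00197739] = 6.30656e-06
Prior × likelihood for each component:
  w_I·p_I = 0.51 × 0.000577481 = 0.000294515
  w_II·p_II = 0.16 × 5.02691e-05 = 8.04306e-06
  w_III·p_III = 0.33 × 6.30656e-06 = 2.08117e-06
Evidence: 0.000294515 + 8.04306e-06 + 2.08117e-06 = 0.00030464
P(Component II | x) ≈ 0.026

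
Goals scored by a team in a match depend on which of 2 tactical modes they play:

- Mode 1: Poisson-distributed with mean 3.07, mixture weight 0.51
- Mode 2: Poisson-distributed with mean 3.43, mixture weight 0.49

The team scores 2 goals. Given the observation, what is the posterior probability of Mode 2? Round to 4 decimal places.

0.4556

P(component k | x) = P(Z=k)·f_k(x) / marginal(x), where marginal(x) = Σ_j P(Z=j)·f_j(x).
Evaluate each component's likelihood at the observed value:
  p_1 = 0.218757
  p_2 = 0.190515
Weight by the priors:
  P(Z=1)·p_1 = 0.51 × 0.218757 = 0.111566
  P(Z=2)·p_2 = 0.49 × 0.190515 = 0.0933521
Denominator: 0.111566 + 0.0933521 = 0.204918
So the posterior for Mode 2 is 0.0933521 / 0.204918 ≈ 0.4556.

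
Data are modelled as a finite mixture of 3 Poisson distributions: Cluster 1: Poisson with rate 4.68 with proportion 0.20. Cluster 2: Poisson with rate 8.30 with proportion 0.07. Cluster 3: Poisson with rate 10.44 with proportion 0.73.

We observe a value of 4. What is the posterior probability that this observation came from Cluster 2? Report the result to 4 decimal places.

The responsibility of component k is π_k f_k(x) divided by Σ_j π_j f_j(x).
Poisson probabilities:
  L_1 = 0.18547
  L_2 = 0.0491425
  L_3 = 0.0144729
Multiply by the mixture weights:
  π_1·L_1 = 0.20 × 0.18547 = 0.037094
  π_2·L_2 = 0.07 × 0.0491425 = 0.00343997
  π_3·L_3 = 0.73 × 0.0144729 = 0.0105652
Evidence: 0.037094 + 0.00343997 + 0.0105652 = 0.0510992
P(Cluster 2 | the observation) ≈ 0.0673

0.0673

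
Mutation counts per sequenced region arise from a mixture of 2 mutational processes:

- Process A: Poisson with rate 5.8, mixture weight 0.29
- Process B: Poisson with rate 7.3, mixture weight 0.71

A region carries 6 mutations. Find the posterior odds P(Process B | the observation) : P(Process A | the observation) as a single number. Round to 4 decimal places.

2.1716

Only the two components matter; the odds are (P(Z=i) f_i(x)) / (P(Z=j) f_j(x)).
Poisson probabilities:
  p_A = 0.160076
  p_B = 0.141989
Posterior odds = (P(Z=B)·p_B) / (P(Z=A)·p_A) = (0.71·0.141989) / (0.29·0.160076) = 0.100812 / 0.0464222 ≈ 2.1716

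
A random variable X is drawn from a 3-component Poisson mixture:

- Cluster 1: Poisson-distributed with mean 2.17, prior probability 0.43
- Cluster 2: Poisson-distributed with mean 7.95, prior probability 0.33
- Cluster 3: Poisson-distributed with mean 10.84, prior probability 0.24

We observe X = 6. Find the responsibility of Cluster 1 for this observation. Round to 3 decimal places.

The responsibility of component k is P(Z=k) f_k(x) divided by Σ_j P(Z=j) f_j(x).
Component likelihoods at x = 6:
  p_1 = 0.016558
  p_2 = 0.12366
  p_3 = 0.0441663
Unnormalised posteriors:
  P(Z=1)·p_1 = 0.43 × 0.016558 = 0.00711992
  P(Z=2)·p_2 = 0.33 × 0.12366 = 0.0408078
  P(Z=3)·p_3 = 0.24 × 0.0441663 = 0.0105999
Marginal: 0.00711992 + 0.0408078 + 0.0105999 = 0.0585276
So the posterior for Cluster 1 is 0.00711992 / 0.0585276 ≈ 0.122.

0.122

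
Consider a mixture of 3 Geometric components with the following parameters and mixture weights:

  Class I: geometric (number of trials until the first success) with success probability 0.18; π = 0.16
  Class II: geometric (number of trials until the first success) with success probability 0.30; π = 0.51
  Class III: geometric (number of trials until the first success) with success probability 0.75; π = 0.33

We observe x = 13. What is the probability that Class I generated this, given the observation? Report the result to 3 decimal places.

The responsibility of component k is π_k f_k(x) divided by Σ_j π_j f_j(x).
Geometric probabilities:
  L_I = 0.18·(1−0.18)^12 = 0.18·0.0924201 = 0.0166356
  L_II = 0.30·(1−0.30)^12 = 0.30·0.0138413 = 0.00415239
  L_III = 0.75·(1−0.75)^12 = 0.75·5.96046e-08 = 4.47035e-08
Multiply by the mixture weights:
  π_I·L_I = 0.16 × 0.0166356 = 0.0026617
  π_II·L_II = 0.51 × 0.00415239 = 0.00211772
  π_III·L_III = 0.33 × 4.47035e-08 = 1.47521e-08
Normaliser: 0.0026617 + 0.00211772 + 1.47521e-08 = 0.00477943
P(Class I | x) = 0.0026617 / 0.00477943 ≈ 0.557

0.557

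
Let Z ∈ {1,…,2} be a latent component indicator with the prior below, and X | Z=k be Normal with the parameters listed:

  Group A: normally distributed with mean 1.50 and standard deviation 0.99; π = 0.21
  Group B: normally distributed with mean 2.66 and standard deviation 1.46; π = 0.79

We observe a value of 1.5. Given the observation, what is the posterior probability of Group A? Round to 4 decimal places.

P(component k | x) = π_k·f_k(x) / marginal(x), where marginal(x) = Σ_j π_j·f_j(x).
Component likelihoods at x = 1.5:
  p_A = (1/(0.99·√(2π)))·exp(−(1.5−1.50)²/(2·0.99²)) = 0.402972·exp(-0.00000) = 0.402972
  p_B = (1/(1.46·√(2π)))·exp(−(1.5−2.66)²/(2·1.46²)) = 0.273248·exp(-0.31563) = 0.199288
Unnormalised posteriors:
  π_A·p_A = 0.21 × 0.402972 = 0.0846241
  π_B·p_B = 0.79 × 0.199288 = 0.157437
Marginal: 0.0846241 + 0.157437 = 0.242061
Responsibility of Group A: 0.0846241 / 0.242061 ≈ 0.3496

0.3496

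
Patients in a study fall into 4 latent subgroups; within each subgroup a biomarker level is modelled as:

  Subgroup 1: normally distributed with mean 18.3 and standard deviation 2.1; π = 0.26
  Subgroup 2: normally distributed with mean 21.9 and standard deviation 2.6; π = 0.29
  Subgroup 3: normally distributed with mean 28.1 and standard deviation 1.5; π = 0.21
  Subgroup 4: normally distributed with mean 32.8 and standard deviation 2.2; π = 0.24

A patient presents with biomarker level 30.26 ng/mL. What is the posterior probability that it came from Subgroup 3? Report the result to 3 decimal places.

The responsibility of component k is P(Z=k) f_k(x) divided by Σ_j P(Z=j) f_j(x).
Component likelihoods at x = 30.26 ng/mL:
  f_1 = 1.71933e-08
  f_2 = 0.000872804
  f_3 = 0.0943066
  f_4 = 0.0931184
Multiply by the mixture weights:
  P(Z=1)·f_1 = 0.26 × 1.71933e-08 = 4.47027e-09
  P(Z=2)·f_2 = 0.29 × 0.000872804 = 0.000253113
  P(Z=3)·f_3 = 0.21 × 0.0943066 = 0.0198044
  P(Z=4)·f_4 = 0.24 × 0.0931184 = 0.0223484
Denominator: 4.47027e-09 + 0.000253113 + 0.0198044 + 0.0223484 = 0.0424059
P(Subgroup 3 | 30.26 ng/mL) = 0.0198044 / 0.0424059 ≈ 0.467

0.467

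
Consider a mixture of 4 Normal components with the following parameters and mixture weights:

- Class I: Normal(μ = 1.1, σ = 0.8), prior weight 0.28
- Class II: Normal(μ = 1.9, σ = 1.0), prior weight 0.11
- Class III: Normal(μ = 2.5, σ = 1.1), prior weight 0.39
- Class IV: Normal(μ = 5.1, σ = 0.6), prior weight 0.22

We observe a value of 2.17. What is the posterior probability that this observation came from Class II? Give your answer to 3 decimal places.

0.180

Apply Bayes' rule: the posterior for each component is proportional to its prior times its likelihood at x.
Normal densities:
  L_I = (1/(0.8·√(2π)))·exp(−(2.17−1.1)²/(2·0.8²)) = 0.498678·exp(-0.89445) = 0.203875
  L_II = (1/(1.0·√(2π)))·exp(−(2.17−1.9)²/(2·1.0²)) = 0.398942·exp(-0.03645) = 0.384663
  L_III = (1/(1.1·√(2π)))·exp(−(2.17−2.5)²/(2·1.1²)) = 0.362675·exp(-0.04500) = 0.346716
  L_IV = (1/(0.6·√(2π)))·exp(−(2.17−5.1)²/(2·0.6²)) = 0.664904·exp(-11.92347) = 4.41022e-06
Unnormalised posteriors:
  P(Z=I)·L_I = 0.28 × 0.203875 = 0.057085
  P(Z=II)·L_II = 0.11 × 0.384663 = 0.0423129
  P(Z=III)·L_III = 0.39 × 0.346716 = 0.135219
  P(Z=IV)·L_IV = 0.22 × 4.41022e-06 = 9.70249e-07
Sum: 0.057085 + 0.0423129 + 0.135219 + 9.70249e-07 = 0.234618
P(Class II | data) = 0.0423129 / 0.234618 ≈ 0.180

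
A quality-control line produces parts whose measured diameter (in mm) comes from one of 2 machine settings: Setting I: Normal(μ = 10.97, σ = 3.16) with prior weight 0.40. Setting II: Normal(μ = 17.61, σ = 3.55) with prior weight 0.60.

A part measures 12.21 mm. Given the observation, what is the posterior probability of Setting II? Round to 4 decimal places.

By Bayes' theorem, P(k | x) = w_k f_k(x) / Σ_j w_j f_j(x).
Evaluate each component's likelihood at the observed value:
  p_I = 0.116892
  p_II = 0.0353379
Weight by the priors:
  w_I·p_I = 0.40 × 0.116892 = 0.046757
  w_II·p_II = 0.60 × 0.0353379 = 0.0212027
Denominator: 0.046757 + 0.0212027 = 0.0679597
Responsibility of Setting II: 0.0212027 / 0.0679597 ≈ 0.3120

0.3120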